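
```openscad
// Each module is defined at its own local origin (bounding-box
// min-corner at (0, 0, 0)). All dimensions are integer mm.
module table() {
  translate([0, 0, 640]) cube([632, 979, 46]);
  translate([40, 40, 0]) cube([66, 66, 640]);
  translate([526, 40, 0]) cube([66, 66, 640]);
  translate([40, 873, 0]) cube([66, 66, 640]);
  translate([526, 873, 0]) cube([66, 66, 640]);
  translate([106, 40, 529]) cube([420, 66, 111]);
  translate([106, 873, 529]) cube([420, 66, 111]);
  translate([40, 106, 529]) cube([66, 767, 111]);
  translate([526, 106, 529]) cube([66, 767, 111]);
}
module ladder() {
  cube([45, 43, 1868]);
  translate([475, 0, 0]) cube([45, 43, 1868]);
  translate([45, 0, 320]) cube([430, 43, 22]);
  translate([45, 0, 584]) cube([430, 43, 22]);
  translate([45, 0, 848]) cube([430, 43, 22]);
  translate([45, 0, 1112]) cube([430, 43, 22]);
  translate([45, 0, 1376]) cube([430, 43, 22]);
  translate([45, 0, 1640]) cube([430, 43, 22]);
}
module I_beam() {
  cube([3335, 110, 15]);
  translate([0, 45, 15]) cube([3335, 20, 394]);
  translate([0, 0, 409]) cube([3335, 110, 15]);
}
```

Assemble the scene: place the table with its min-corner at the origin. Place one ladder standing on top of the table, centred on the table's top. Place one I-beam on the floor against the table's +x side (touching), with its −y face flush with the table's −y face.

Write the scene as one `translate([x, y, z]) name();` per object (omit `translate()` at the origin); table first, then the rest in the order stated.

table();
translate([56, 468, 686]) ladder();
translate([632, 0, 0]) I_beam();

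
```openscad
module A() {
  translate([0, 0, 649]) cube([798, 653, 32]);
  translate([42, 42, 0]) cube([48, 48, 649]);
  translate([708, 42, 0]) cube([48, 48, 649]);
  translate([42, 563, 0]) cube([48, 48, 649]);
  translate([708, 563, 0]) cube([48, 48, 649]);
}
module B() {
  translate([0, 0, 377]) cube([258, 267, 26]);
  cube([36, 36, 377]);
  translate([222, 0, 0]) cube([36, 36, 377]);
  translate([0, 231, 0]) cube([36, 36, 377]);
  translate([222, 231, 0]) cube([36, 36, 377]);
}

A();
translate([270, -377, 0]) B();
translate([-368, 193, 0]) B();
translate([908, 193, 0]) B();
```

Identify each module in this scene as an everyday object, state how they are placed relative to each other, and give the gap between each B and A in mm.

Each stool's nearest face is 110 mm from the table's bounding box.

A is a table. B is a stool. Three stools sit around the table at the −y, −x, +x sides. The gap between each stool and the table is 110 mm.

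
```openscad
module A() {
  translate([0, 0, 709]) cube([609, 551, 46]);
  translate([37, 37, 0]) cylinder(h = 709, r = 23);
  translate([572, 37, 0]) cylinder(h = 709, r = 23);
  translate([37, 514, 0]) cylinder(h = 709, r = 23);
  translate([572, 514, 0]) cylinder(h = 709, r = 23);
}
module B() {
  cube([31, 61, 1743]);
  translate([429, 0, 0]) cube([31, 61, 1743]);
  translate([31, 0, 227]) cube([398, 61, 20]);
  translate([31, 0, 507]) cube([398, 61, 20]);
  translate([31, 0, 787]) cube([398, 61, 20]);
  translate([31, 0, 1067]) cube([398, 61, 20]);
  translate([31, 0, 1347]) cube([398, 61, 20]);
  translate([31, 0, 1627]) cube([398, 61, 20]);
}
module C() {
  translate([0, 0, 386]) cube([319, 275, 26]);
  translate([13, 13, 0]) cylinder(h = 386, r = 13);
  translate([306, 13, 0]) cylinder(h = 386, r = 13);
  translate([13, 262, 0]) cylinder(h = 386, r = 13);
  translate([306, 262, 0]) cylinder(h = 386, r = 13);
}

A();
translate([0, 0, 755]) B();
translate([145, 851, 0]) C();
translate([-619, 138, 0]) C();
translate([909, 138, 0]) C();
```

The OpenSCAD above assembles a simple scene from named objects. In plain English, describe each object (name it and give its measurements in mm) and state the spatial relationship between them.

A is a table: top 609 mm (x) × 551 mm (y), 46 mm thick, upper face at z = 755 mm, on four round legs of 46 mm diameter, each leg's bounding box inset 14 mm from the nearest pair of top edges, running from z = 0 to the bottom of the top.

B is a wooden ladder with two side rails of 31×61 mm section and 1743 mm height, set 460 mm apart overall. Between them run 6 rectangular rungs (61 mm deep, 20 mm thick), front faces flush with the rails' −y face. The bottom of the first rung is 227 mm above the floor and each subsequent rung is 280 mm higher than the one below.

C is a four-legged stool. The seat is 319×275 mm, 26 mm thick, top at z = 412 mm. It stands on four round legs, each 26 mm in diameter, from z = 0 to the seat underside, each leg's axis is inset half a diameter from the nearest pair of seat edges (so the leg's bounding box is flush with the corner).

The ladder is on top of the table. Three stools sit around the table at the +y, −x, +x sides.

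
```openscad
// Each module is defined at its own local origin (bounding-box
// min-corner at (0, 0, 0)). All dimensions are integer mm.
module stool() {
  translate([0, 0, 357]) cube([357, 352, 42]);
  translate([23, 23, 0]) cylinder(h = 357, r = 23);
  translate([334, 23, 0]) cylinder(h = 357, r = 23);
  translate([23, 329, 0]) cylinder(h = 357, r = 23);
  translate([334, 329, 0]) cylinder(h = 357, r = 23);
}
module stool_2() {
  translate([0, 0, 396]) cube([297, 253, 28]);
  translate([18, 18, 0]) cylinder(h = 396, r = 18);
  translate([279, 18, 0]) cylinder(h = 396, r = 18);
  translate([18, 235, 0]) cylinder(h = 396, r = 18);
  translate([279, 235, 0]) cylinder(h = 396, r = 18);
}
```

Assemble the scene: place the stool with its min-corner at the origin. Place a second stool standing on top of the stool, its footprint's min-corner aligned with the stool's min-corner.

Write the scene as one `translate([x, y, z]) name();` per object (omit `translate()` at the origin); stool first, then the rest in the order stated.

stool();
translate([0, 0, 399]) stool_2();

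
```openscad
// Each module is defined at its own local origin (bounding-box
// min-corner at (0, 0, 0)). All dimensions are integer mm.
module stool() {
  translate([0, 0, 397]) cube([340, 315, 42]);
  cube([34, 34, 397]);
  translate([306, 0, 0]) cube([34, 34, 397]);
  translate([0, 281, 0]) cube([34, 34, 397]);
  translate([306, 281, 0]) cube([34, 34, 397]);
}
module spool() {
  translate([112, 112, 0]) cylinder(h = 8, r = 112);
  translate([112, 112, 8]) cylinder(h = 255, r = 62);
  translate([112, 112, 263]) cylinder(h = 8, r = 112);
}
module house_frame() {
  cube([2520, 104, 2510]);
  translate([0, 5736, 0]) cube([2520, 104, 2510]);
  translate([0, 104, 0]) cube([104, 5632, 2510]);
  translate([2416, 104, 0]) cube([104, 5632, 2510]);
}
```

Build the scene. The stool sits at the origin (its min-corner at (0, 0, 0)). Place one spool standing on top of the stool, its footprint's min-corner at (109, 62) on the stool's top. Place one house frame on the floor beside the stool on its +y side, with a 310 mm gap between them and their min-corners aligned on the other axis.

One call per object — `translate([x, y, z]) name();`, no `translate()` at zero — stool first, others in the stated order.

stool();
translate([109, 62, 439]) spool();
translate([0, 625, 0]) house_frame();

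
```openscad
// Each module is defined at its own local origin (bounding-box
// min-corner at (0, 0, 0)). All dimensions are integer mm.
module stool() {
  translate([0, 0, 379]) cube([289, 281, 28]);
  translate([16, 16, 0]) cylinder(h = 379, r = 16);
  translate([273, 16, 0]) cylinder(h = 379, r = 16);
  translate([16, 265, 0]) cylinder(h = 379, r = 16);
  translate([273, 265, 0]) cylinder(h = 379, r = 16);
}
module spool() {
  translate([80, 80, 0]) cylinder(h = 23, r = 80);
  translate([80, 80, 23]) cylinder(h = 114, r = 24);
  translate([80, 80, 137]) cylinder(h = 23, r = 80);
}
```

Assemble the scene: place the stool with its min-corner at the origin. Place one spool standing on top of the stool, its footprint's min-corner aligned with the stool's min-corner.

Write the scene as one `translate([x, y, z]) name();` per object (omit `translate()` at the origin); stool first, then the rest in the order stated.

stool();
translate([0, 0, 407]) spool();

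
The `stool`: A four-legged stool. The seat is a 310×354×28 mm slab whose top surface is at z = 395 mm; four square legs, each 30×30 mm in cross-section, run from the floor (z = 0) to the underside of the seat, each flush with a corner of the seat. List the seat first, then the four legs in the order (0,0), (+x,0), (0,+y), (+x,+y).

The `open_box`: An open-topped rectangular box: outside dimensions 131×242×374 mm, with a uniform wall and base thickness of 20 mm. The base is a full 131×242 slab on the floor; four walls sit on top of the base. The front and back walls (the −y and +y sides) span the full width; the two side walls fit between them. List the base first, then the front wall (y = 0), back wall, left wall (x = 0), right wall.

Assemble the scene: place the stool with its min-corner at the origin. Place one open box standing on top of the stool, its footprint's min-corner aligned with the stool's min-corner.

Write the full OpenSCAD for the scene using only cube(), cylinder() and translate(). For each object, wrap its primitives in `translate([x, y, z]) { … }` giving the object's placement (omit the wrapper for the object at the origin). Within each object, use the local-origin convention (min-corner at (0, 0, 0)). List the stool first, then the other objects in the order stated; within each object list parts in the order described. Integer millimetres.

translate([0, 0, 367]) cube([310, 354, 28]);
cube([30, 30, 367]);
translate([280, 0, 0]) cube([30, 30, 367]);
translate([0, 324, 0]) cube([30, 30, 367]);
translate([280, 324, 0]) cube([30, 30, 367]);
translate([0, 0, 395]) {
  cube([131, 242, 20]);
  translate([0, 0, 20]) cube([131, 20, 354]);
  translate([0, 222, 20]) cube([131, 20, 354]);
  translate([0, 20, 20]) cube([20, 202, 354]);
  translate([111, 20, 20]) cube([20, 202, 354]);
}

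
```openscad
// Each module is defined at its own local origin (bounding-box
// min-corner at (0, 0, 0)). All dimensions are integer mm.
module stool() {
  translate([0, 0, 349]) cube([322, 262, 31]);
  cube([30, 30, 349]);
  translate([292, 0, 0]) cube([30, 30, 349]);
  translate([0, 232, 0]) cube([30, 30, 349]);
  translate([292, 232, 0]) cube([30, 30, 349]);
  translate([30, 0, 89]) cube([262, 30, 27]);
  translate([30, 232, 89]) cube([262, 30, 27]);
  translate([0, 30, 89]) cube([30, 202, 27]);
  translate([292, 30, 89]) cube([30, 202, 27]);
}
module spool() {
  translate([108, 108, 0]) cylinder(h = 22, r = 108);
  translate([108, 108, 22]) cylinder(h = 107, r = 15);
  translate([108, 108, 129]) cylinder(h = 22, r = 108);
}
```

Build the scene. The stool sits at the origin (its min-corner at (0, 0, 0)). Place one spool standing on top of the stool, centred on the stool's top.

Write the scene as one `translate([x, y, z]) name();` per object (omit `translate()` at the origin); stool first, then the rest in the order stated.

stool();
translate([53, 23, 380]) spool();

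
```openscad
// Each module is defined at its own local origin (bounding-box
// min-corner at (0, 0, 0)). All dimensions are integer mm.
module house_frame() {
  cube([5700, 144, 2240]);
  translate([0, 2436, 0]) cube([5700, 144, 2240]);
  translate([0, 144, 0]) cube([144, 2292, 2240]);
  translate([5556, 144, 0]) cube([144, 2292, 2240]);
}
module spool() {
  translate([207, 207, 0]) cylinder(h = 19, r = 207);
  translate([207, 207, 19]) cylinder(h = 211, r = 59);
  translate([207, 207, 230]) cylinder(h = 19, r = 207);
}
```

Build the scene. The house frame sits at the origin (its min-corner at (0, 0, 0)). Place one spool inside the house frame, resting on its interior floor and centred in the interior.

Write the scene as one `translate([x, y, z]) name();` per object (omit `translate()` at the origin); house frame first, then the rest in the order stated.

house_frame();
translate([2643, 1083, 0]) spool();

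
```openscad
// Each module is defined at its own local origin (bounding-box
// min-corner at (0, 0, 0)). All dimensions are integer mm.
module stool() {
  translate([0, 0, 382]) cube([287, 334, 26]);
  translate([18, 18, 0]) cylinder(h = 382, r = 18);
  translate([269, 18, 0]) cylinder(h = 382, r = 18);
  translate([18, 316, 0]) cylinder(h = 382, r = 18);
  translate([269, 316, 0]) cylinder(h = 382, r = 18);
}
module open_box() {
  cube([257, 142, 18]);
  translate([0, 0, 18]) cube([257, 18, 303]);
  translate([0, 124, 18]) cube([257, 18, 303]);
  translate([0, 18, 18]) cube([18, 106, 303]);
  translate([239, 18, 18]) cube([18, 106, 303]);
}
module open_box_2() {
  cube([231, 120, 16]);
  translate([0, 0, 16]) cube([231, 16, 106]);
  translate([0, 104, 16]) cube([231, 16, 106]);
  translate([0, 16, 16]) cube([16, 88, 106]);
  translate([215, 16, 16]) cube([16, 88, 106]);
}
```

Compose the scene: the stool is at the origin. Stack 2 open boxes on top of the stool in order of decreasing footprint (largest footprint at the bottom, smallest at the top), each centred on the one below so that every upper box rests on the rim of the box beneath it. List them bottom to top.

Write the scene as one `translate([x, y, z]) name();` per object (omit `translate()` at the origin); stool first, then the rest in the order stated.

stool();
translate([15, 96, 408]) open_box();
translate([28, 107, 729]) open_box_2();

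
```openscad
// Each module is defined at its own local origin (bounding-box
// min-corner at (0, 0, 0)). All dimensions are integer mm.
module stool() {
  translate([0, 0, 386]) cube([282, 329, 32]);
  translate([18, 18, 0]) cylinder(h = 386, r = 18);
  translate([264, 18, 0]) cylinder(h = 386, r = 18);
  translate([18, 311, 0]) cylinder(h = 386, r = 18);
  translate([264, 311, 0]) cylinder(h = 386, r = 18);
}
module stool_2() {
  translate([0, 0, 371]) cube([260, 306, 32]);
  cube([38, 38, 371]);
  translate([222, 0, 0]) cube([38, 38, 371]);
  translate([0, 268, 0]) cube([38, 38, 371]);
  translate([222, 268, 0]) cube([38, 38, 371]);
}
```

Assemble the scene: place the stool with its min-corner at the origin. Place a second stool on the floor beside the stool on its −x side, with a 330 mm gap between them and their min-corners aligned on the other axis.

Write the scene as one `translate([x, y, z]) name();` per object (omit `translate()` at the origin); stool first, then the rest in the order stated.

stool();
translate([-590, 0, 0]) stool_2();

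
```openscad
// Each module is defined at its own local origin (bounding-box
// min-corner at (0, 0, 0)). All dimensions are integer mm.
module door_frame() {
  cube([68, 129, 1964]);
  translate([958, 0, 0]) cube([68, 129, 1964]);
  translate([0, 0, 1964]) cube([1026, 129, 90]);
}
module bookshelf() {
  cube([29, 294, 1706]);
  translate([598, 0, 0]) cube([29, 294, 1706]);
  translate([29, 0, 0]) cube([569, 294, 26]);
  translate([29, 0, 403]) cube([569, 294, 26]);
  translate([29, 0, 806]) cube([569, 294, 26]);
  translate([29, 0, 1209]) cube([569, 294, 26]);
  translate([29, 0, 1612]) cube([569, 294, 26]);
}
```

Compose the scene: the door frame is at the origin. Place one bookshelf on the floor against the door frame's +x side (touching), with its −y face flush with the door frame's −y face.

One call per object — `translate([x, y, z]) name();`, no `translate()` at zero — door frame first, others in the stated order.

door_frame();
translate([1026, 0, 0]) bookshelf();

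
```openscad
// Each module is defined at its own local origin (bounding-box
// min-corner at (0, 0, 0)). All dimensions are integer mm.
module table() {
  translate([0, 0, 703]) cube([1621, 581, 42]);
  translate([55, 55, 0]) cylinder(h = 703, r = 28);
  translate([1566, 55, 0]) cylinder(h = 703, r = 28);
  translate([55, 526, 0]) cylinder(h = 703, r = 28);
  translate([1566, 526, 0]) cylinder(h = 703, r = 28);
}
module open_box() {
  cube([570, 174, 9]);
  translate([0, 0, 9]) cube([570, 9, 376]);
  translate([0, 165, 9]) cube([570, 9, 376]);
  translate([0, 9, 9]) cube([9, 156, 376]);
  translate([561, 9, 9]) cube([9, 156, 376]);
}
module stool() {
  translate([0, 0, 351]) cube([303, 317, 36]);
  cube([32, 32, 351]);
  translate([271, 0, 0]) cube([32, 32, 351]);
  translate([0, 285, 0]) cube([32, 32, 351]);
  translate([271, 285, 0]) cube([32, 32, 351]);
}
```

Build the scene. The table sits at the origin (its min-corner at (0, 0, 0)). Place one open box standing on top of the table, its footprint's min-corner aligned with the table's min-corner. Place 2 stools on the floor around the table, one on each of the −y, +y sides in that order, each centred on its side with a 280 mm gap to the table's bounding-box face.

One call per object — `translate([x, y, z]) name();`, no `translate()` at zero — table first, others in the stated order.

table();
translate([0, 0, 745]) open_box();
translate([659, -597, 0]) stool();
translate([659, 861, 0]) stool();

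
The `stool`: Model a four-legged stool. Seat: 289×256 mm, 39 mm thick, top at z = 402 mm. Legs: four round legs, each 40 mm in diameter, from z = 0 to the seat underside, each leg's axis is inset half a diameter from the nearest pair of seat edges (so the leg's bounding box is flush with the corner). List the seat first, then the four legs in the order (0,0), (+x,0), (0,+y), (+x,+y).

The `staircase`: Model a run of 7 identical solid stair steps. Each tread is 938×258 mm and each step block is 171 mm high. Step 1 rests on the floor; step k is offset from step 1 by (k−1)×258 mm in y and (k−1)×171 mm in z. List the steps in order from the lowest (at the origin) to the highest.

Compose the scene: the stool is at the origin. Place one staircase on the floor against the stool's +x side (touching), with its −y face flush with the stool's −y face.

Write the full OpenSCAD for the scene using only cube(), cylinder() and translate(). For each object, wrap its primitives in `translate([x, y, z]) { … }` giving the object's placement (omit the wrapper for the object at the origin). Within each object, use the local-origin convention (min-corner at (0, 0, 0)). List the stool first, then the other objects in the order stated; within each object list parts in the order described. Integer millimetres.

translate([0, 0, 363]) cube([289, 256, 39]);
translate([20, 20, 0]) cylinder(h = 363, r = 20);
translate([269, 20, 0]) cylinder(h = 363, r = 20);
translate([20, 236, 0]) cylinder(h = 363, r = 20);
translate([269, 236, 0]) cylinder(h = 363, r = 20);
translate([289, 0, 0]) {
  cube([938, 258, 171]);
  translate([0, 258, 171]) cube([938, 258, 171]);
  translate([0, 516, 342]) cube([938, 258, 171]);
  translate([0, 774, 513]) cube([938, 258, 171]);
  translate([0, 1032, 684]) cube([938, 258, 171]);
  translate([0, 1290, 855]) cube([938, 258, 171]);
  translate([0, 1548, 1026]) cube([938, 258, 171]);
}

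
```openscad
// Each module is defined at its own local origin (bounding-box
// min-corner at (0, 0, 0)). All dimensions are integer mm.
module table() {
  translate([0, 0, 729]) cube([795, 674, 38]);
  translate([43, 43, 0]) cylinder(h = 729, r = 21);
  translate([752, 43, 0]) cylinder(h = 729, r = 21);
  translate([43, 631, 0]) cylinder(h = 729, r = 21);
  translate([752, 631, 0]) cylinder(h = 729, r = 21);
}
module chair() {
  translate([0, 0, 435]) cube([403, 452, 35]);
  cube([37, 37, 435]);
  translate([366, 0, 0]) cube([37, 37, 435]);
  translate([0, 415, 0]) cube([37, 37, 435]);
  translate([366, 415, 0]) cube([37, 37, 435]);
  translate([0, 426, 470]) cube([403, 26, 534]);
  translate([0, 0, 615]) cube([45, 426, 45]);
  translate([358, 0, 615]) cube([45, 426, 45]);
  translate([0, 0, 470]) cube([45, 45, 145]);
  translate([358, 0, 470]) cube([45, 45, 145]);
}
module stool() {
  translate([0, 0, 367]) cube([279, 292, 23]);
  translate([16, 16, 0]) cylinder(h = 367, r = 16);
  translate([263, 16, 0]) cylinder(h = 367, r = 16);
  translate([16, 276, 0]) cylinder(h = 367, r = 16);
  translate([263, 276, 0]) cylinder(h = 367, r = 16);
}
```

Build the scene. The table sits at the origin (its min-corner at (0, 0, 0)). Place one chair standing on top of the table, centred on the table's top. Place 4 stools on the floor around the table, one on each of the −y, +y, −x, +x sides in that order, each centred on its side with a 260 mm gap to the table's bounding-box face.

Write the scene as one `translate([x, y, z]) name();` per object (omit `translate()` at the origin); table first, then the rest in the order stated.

table();
translate([196, 111, 767]) chair();
translate([258, -552, 0]) stool();
translate([258, 934, 0]) stool();
translate([-539, 191, 0]) stool();
translate([1055, 191, 0]) stool();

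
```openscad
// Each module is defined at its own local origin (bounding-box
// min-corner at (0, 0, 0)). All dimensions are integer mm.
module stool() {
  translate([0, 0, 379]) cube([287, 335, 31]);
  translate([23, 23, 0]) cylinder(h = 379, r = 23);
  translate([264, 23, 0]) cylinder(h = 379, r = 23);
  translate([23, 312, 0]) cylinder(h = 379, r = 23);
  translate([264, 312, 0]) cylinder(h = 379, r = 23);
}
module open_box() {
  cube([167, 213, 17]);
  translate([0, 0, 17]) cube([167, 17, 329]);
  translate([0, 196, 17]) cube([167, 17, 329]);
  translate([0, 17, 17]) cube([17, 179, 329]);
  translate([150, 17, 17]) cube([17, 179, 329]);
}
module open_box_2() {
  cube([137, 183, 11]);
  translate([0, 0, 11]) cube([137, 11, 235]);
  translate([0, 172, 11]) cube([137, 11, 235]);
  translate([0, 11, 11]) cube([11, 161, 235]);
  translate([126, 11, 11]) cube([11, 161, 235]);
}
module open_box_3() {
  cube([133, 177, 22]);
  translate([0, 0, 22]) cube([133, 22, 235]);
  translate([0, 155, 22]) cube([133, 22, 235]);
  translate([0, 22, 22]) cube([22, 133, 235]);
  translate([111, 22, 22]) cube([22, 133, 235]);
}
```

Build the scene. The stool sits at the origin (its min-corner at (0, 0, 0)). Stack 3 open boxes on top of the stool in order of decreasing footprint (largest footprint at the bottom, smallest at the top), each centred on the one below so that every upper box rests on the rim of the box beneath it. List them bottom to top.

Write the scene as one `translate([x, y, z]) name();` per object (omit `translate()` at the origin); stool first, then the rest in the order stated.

stool();
translate([60, 61, 410]) open_box();
translate([75, 76, 756]) open_box_2();
translate([77, 79, 1002]) open_box_3();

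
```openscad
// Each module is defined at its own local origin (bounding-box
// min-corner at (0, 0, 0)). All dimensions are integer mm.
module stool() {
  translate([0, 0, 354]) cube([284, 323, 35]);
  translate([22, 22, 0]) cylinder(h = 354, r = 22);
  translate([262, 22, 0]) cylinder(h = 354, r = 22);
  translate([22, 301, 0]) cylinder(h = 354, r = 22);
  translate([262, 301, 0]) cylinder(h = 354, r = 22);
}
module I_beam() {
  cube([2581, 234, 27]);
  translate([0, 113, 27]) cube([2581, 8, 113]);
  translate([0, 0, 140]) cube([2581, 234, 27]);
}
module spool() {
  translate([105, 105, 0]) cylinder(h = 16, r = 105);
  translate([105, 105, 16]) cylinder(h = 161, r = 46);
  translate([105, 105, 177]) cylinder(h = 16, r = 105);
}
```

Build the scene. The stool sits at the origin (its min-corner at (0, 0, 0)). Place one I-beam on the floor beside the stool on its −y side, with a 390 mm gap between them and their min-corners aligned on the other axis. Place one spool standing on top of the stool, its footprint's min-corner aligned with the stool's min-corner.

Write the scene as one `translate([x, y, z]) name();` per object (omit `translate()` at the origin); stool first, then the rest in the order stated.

stool();
translate([0, -624, 0]) I_beam();
translate([0, 0, 389]) spool();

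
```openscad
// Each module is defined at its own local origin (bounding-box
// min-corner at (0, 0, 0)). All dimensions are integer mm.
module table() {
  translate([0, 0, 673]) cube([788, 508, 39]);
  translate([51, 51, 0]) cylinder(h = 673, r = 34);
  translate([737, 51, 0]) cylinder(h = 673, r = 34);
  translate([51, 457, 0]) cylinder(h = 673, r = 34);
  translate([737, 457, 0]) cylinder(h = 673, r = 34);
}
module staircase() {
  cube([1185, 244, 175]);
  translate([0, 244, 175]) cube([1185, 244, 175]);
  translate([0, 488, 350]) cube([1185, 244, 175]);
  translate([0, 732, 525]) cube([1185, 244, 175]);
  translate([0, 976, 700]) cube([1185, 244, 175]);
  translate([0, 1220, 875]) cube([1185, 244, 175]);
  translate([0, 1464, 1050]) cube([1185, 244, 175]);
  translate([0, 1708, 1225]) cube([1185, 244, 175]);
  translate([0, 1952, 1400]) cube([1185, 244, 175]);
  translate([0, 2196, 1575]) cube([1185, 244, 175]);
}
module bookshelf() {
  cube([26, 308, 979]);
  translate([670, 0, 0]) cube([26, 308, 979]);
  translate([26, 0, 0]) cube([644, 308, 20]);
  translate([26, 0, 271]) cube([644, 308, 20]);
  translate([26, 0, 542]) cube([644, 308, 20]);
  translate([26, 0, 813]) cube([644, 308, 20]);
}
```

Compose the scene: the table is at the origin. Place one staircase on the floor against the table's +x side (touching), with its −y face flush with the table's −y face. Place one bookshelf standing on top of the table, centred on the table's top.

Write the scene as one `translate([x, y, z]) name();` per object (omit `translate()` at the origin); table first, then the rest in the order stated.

table();
translate([788, 0, 0]) staircase();
translate([46, 100, 712]) bookshelf();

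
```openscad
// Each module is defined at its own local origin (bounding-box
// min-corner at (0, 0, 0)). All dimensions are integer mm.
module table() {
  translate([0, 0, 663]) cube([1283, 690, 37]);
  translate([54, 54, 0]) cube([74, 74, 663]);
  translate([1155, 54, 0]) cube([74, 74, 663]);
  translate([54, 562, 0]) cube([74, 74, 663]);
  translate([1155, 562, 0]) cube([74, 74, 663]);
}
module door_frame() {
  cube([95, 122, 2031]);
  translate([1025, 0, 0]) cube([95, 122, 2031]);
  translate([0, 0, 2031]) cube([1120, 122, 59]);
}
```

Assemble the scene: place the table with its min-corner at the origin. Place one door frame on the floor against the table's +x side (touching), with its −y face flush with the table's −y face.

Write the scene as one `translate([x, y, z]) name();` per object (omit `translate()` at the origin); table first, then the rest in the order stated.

table();
translate([1283, 0, 0]) door_frame();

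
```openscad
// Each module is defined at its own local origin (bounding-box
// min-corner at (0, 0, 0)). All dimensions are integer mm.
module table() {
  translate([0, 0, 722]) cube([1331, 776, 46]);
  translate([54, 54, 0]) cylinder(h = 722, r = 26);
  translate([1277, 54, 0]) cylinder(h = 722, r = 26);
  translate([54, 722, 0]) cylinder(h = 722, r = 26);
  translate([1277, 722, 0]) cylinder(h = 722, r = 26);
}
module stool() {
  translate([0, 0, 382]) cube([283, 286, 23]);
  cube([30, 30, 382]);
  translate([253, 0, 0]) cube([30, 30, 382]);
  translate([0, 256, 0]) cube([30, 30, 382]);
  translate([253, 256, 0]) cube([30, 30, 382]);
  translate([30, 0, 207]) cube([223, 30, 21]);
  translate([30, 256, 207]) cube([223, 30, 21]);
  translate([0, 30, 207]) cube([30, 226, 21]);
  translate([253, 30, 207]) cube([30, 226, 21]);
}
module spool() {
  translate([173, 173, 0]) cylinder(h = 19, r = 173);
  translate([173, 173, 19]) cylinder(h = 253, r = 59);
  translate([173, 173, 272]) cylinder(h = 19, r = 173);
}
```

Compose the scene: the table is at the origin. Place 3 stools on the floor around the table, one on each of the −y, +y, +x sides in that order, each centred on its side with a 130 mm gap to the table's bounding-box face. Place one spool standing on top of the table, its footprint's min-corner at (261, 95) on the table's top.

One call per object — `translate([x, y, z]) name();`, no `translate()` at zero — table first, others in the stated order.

table();
translate([524, -416, 0]) stool();
translate([524, 906, 0]) stool();
translate([1461, 245, 0]) stool();
translate([261, 95, 768]) spool();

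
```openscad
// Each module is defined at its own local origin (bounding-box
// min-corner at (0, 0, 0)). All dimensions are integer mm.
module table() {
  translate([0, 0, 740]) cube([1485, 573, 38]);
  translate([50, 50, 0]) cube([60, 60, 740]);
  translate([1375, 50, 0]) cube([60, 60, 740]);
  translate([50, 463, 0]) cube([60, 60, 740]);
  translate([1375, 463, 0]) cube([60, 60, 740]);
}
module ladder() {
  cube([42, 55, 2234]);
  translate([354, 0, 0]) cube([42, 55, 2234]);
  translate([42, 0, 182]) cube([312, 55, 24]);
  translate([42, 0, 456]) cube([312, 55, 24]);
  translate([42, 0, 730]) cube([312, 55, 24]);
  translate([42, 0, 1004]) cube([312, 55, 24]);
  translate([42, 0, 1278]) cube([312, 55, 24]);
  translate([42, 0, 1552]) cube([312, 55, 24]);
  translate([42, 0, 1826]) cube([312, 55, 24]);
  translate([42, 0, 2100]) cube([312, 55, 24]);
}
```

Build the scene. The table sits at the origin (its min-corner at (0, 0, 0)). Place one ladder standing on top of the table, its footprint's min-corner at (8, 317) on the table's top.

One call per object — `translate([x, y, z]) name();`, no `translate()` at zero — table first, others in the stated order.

table();
translate([8, 317, 778]) ladder();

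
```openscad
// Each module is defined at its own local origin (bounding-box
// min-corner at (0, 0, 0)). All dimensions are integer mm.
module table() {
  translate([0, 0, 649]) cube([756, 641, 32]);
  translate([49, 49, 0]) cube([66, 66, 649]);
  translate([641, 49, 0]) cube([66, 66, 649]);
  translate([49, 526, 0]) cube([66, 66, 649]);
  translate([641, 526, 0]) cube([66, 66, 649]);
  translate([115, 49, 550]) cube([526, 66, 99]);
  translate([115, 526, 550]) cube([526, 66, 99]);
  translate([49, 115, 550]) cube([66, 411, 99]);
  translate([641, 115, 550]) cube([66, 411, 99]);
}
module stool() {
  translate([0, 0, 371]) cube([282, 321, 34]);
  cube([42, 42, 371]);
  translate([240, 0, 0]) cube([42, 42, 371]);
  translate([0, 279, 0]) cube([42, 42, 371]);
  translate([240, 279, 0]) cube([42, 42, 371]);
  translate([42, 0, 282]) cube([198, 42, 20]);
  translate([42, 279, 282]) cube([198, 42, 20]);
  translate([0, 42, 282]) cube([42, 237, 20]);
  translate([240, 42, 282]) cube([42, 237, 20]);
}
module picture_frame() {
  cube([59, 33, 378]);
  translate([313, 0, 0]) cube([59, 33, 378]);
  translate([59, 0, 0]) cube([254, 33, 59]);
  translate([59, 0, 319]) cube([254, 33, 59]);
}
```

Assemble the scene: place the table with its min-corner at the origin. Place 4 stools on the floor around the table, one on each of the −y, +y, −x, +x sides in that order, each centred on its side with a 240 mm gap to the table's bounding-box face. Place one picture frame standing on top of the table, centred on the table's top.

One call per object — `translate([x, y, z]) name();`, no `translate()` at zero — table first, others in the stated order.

table();
translate([237, -561, 0]) stool();
translate([237, 881, 0]) stool();
translate([-522, 160, 0]) stool();
translate([996, 160, 0]) stool();
translate([192, 304, 681]) picture_frame();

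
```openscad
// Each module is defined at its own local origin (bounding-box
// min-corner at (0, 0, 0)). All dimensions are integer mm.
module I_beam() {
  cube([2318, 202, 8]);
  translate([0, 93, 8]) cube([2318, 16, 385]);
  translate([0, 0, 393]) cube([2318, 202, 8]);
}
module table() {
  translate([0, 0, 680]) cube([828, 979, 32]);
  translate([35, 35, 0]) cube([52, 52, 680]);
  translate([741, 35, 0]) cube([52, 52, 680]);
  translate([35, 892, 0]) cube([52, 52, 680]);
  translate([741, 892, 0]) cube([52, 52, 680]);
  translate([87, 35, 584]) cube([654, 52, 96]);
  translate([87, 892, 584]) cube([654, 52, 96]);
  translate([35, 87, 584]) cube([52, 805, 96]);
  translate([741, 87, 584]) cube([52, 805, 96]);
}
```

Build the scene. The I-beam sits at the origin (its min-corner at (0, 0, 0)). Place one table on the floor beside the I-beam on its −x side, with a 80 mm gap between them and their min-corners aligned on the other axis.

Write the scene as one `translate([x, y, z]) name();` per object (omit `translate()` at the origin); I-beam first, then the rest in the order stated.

I_beam();
translate([-908, 0, 0]) table();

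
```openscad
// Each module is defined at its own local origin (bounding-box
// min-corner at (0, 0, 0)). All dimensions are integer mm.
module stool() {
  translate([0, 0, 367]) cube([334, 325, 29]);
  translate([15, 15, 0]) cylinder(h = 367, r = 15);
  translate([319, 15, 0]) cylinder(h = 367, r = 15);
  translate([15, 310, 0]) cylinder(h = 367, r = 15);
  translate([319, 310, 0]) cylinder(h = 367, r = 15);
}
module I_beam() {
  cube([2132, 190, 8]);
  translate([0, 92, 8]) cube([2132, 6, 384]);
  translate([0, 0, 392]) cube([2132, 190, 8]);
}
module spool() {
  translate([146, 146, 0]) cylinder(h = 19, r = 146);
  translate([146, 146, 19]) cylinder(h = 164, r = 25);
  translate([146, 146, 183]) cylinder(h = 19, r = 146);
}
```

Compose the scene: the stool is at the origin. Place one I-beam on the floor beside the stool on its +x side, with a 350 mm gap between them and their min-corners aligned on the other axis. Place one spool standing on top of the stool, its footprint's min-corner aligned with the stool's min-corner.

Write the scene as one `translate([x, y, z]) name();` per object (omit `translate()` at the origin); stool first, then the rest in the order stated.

stool();
translate([684, 0, 0]) I_beam();
translate([0, 0, 396]) spool();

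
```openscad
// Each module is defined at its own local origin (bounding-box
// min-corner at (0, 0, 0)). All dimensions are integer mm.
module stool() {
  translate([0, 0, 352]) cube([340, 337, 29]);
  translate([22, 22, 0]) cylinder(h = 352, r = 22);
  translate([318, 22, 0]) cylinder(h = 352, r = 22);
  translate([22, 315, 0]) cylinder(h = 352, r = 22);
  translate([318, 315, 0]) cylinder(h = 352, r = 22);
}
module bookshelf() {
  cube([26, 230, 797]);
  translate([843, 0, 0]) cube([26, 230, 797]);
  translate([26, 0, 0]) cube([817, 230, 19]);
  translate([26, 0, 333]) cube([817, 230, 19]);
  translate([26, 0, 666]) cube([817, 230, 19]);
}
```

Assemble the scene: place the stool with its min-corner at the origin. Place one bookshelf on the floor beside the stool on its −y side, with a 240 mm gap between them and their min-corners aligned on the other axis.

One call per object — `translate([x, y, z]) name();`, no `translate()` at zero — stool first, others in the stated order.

stool();
translate([0, -470, 0]) bookshelf();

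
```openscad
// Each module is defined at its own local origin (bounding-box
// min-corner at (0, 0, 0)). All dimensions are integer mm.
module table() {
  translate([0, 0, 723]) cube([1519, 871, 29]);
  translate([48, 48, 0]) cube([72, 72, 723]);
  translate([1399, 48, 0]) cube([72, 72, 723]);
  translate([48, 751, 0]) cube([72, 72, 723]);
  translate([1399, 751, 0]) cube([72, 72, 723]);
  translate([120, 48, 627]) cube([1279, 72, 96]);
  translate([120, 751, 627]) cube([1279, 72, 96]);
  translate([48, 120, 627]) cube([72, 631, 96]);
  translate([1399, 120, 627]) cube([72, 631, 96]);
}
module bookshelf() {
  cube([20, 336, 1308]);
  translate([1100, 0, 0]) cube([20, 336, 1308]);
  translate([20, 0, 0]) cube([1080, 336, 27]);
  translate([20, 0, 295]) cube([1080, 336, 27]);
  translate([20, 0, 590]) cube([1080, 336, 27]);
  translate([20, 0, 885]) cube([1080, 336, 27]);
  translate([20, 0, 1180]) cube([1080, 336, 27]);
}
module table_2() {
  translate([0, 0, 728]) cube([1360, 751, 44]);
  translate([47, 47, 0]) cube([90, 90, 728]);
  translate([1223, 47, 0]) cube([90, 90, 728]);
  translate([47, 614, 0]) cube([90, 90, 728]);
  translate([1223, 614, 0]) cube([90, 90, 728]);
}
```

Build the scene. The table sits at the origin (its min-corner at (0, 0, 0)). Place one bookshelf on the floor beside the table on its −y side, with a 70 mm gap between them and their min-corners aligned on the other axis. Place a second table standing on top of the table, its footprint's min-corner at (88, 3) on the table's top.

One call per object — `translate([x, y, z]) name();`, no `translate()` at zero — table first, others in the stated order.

table();
translate([0, -406, 0]) bookshelf();
translate([88, 3, 752]) table_2();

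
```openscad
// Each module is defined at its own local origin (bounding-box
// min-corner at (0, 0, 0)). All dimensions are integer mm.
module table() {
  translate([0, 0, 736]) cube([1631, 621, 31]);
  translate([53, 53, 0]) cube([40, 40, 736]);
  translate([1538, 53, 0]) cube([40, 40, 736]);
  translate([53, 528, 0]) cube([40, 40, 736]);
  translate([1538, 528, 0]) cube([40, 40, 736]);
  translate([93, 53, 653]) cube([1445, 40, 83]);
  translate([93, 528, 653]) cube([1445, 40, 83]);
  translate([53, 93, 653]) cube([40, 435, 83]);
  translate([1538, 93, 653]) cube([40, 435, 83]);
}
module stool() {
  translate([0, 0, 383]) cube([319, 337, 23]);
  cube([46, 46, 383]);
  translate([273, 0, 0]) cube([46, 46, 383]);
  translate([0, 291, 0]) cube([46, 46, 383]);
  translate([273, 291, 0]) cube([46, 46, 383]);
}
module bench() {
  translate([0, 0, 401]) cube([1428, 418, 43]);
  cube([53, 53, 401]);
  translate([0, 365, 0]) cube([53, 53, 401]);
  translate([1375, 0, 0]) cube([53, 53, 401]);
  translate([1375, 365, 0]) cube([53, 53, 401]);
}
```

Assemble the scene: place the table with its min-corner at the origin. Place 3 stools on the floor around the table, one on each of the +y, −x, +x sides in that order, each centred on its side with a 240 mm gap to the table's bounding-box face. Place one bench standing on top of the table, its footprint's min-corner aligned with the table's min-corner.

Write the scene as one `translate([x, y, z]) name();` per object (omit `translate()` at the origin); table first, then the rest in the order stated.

table();
translate([656, 861, 0]) stool();
translate([-559, 142, 0]) stool();
translate([1871, 142, 0]) stool();
translate([0, 0, 767]) bench();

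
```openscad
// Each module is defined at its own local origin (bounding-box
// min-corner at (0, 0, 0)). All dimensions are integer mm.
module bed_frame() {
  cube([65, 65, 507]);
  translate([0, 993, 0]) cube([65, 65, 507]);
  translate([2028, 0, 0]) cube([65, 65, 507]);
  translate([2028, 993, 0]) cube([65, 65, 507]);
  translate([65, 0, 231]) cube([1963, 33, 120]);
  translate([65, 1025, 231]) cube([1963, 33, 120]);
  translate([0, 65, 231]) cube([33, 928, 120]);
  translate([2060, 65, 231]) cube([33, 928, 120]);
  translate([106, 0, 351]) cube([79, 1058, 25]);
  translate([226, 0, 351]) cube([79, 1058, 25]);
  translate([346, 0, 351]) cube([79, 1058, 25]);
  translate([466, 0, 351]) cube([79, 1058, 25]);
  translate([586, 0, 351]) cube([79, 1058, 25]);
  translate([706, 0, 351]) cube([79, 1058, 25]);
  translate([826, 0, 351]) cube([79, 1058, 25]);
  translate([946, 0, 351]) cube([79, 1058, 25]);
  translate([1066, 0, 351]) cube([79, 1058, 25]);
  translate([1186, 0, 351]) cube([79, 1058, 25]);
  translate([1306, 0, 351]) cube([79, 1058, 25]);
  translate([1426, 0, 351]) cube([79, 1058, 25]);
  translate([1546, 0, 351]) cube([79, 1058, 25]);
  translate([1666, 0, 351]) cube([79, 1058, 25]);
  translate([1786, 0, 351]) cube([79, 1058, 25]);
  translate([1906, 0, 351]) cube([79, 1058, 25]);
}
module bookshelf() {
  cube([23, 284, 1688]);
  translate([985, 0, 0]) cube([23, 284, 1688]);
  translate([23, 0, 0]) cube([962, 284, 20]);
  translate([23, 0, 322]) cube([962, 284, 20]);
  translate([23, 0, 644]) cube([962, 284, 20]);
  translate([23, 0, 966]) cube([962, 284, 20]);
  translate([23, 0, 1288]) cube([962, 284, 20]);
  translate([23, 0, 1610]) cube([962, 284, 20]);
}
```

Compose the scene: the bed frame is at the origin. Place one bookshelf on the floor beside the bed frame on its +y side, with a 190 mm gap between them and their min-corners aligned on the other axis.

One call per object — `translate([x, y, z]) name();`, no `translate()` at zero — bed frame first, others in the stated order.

bed_frame();
translate([0, 1248, 0]) bookshelf();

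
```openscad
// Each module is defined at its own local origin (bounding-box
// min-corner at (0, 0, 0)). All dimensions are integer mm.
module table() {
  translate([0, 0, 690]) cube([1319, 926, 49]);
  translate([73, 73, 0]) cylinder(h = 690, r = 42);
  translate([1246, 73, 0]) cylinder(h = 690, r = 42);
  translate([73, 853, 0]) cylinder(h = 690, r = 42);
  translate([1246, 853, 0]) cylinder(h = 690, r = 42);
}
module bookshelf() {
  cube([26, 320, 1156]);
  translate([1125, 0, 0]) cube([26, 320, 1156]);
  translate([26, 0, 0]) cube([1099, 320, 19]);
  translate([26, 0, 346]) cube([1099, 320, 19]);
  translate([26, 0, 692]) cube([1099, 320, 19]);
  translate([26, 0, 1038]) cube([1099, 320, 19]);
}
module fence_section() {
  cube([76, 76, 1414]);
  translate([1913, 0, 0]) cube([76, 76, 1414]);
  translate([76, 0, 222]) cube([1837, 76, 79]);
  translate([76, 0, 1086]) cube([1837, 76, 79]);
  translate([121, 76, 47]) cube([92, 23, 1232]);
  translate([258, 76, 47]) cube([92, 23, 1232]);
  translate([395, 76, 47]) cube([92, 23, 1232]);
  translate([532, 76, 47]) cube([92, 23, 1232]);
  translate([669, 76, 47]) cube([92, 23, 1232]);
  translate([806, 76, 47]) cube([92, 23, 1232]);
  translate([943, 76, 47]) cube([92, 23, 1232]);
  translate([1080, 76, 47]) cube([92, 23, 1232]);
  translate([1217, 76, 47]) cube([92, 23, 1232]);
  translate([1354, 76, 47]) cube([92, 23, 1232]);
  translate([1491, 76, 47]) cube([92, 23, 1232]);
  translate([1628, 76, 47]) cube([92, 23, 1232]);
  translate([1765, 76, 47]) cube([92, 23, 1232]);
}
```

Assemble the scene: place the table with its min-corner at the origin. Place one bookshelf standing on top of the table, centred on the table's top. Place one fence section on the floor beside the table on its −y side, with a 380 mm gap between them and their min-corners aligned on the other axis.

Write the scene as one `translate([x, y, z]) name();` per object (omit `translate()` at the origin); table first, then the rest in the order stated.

table();
translate([84, 303, 739]) bookshelf();
translate([0, -479, 0]) fence_section();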